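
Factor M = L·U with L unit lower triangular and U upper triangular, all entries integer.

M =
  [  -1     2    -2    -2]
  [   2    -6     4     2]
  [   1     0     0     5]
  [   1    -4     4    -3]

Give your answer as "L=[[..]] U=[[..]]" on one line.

  R1 -= -2·R0 → [0,-2,0,-2]
  R2 -= -1·R0 → [0,2,-2,3]
  R3 -= -1·R0 → [0,-2,2,-5]
  R2 -= -1·R1 → [0,0,-2,1]
  R3 -= 1·R1 → [0,0,2,-3]
  R3 -= -1·R2 → [0,0,0,-2]

L=[[1,0,0,0],[-2,1,0,0],[-1,-1,1,0],[-1,1,-1,1]] U=[[-1,2,-2,-2],[0,-2,0,-2],[0,0,-2,1],[0,0,0,-2]]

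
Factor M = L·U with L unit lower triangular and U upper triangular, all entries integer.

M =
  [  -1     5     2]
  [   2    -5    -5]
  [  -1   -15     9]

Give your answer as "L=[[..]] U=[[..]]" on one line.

  row1 -= -2·row0 → [0,5,-1]
  row2 -= 1·row0 → [0,-20,7]
  row2 -= -4·row1 → [0,0,3]

L=[[1,0,0],[-2,1,0],[1,-4,1]] U=[[-1,5,2],[0,5,-1],[0,0,3]]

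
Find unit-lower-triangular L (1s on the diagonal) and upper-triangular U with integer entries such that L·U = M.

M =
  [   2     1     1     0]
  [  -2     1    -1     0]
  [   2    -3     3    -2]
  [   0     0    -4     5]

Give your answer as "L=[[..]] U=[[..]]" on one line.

L=[[1,0,0,0],[-1,1,0,0],[1,-2,1,0],[0,0,-2,1]] U=[[2,1,1,0],[0,2,0,0],[0,0,2,-2],[0,0,0,1]]

  R1 -= -1·R0 → [0,2,0,0]
  R2 -= 1·R0 → [0,-4,2,-2]
  R3 -= 0·R0 → [0,0,-4,5]
  R2 -= -2·R1 → [0,0,2,-2]
  R3 -= 0·R1 → [0,0,-4,5]
  R3 -= -2·R2 → [0,0,0,1]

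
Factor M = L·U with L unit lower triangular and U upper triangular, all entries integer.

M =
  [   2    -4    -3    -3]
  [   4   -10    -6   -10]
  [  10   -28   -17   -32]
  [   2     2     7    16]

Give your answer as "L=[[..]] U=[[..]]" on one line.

  r1 -= 2·r0 → [0,-2,0,-4]
  r2 -= 5·r0 → [0,-8,-2,-17]
  r3 -= 1·r0 → [0,6,10,19]
  r2 -= 4·r1 → [0,0,-2,-1]
  r3 -= -3·r1 → [0,0,10,7]
  r3 -= -5·r2 → [0,0,0,2]

L=[[1,0,0,0],[2,1,0,0],[5,4,1,0],[1,-3,-5,1]] U=[[2,-4,-3,-3],[0,-2,0,-4],[0,0,-2,-1],[0,0,0,2]]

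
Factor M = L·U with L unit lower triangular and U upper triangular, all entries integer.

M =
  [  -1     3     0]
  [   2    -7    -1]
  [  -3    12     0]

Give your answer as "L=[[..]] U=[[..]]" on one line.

L=[[1,0,0],[-2,1,0],[3,-3,1]] U=[[-1,3,0],[0,-1,-1],[0,0,-3]]

  row1 -= -2·row0 → [0,-1,-1]
  row2 -= 3·row0 → [0,3,0]
  row2 -= -3·row1 → [0,0,-3]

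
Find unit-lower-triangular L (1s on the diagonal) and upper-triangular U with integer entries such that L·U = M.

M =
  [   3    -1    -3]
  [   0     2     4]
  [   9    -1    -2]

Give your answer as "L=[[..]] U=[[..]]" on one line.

  r1 -= 0·r0 → [0,2,4]
  r2 -= 3·r0 → [0,2,7]
  r2 -= 1·r1 → [0,0,3]

L=[[1,0,0],[0,1,0],[3,1,1]] U=[[3,-1,-3],[0,2,4],[0,0,3]]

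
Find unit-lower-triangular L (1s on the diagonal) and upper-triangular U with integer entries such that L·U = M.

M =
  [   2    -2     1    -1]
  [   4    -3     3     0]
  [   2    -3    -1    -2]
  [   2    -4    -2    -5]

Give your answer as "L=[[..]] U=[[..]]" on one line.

  r1 -= 2·r0 → [0,1,1,2]
  r2 -= 1·r0 → [0,-1,-2,-1]
  r3 -= 1·r0 → [0,-2,-3,-4]
  r2 -= -1·r1 → [0,0,-1,1]
  r3 -= -2·r1 → [0,0,-1,0]
  r3 -= 1·r2 → [0,0,0,-1]

L=[[1,0,0,0],[2,1,0,0],[1,-1,1,0],[1,-2,1,1]] U=[[2,-2,1,-1],[0,1,1,2],[0,0,-1,1],[0,0,0,-1]]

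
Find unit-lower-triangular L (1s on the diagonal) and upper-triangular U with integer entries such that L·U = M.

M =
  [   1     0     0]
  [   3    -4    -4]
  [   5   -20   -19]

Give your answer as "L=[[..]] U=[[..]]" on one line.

L=[[1,0,0],[3,1,0],[5,5,1]] U=[[1,0,0],[0,-4,-4],[0,0,1]]

  row1 -= 3·row0 → [0,-4,-4]
  row2 -= 5·row0 → [0,-20,-19]
  row2 -= 5·row1 → [0,0,1]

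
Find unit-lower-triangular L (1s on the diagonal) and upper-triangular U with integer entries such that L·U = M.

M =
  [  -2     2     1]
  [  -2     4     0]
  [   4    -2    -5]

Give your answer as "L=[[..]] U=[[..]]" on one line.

  R1 -= 1·R0 → [0,2,-1]
  R2 -= -2·R0 → [0,2,-3]
  R2 -= 1·R1 → [0,0,-2]

L=[[1,0,0],[1,1,0],[-2,1,1]] U=[[-2,2,1],[0,2,-1],[0,0,-2]]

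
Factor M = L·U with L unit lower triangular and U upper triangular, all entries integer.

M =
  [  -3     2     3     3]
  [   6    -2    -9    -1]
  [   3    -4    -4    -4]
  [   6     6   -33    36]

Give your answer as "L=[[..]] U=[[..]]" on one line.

  row1 -= -2·row0 → [0,2,-3,5]
  row2 -= -1·row0 → [0,-2,-1,-1]
  row3 -= -2·row0 → [0,10,-27,42]
  row2 -= -1·row1 → [0,0,-4,4]
  row3 -= 5·row1 → [0,0,-12,17]
  row3 -= 3·row2 → [0,0,0,5]

L=[[1,0,0,0],[-2,1,0,0],[-1,-1,1,0],[-2,5,3,1]] U=[[-3,2,3,3],[0,2,-3,5],[0,0,-4,4],[0,0,0,5]]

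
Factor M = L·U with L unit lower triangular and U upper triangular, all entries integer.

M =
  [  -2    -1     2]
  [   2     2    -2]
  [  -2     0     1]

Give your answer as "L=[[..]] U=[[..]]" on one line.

  row1 -= -1·row0 → [0,1,0]
  row2 -= 1·row0 → [0,1,-1]
  row2 -= 1·row1 → [0,0,-1]

L=[[1,0,0],[-1,1,0],[1,1,1]] U=[[-2,-1,2],[0,1,0],[0,0,-1]]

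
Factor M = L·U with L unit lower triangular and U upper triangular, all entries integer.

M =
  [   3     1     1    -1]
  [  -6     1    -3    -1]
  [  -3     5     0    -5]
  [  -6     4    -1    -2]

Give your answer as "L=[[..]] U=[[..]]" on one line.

L=[[1,0,0,0],[-2,1,0,0],[-1,2,1,0],[-2,2,1,1]] U=[[3,1,1,-1],[0,3,-1,-3],[0,0,3,0],[0,0,0,2]]

  R1 -= -2·R0 → [0,3,-1,-3]
  R2 -= -1·R0 → [0,6,1,-6]
  R3 -= -2·R0 → [0,6,1,-4]
  R2 -= 2·R1 → [0,0,3,0]
  R3 -= 2·R1 → [0,0,3,2]
  R3 -= 1·R2 → [0,0,0,2]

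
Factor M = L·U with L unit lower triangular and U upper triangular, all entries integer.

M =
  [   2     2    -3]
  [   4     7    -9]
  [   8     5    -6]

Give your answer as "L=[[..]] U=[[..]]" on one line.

L=[[1,0,0],[2,1,0],[4,-1,1]] U=[[2,2,-3],[0,3,-3],[0,0,3]]

  R1 -= 2·R0 → [0,3,-3]
  R2 -= 4·R0 → [0,-3,6]
  R2 -= -1·R1 → [0,0,3]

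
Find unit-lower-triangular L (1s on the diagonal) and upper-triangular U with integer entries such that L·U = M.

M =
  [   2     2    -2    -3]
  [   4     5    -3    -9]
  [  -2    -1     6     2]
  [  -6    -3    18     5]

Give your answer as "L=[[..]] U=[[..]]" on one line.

  R1 -= 2·R0 → [0,1,1,-3]
  R2 -= -1·R0 → [0,1,4,-1]
  R3 -= -3·R0 → [0,3,12,-4]
  R2 -= 1·R1 → [0,0,3,2]
  R3 -= 3·R1 → [0,0,9,5]
  R3 -= 3·R2 → [0,0,0,-1]

L=[[1,0,0,0],[2,1,0,0],[-1,1,1,0],[-3,3,3,1]] U=[[2,2,-2,-3],[0,1,1,-3],[0,0,3,2],[0,0,0,-1]]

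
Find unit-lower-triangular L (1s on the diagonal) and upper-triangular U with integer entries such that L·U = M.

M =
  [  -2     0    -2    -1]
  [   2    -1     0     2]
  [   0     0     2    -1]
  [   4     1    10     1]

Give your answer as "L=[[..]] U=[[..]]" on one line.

L=[[1,0,0,0],[-1,1,0,0],[0,0,1,0],[-2,-1,2,1]] U=[[-2,0,-2,-1],[0,-1,-2,1],[0,0,2,-1],[0,0,0,2]]

  r1 -= -1·r0 → [0,-1,-2,1]
  r2 -= 0·r0 → [0,0,2,-1]
  r3 -= -2·r0 → [0,1,6,-1]
  r2 -= 0·r1 → [0,0,2,-1]
  r3 -= -1·r1 → [0,0,4,0]
  r3 -= 2·r2 → [0,0,0,2]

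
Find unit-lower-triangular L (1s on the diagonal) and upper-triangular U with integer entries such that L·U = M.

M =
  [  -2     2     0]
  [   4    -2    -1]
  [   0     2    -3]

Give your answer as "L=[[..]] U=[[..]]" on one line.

  r1 -= -2·r0 → [0,2,-1]
  r2 -= 0·r0 → [0,2,-3]
  r2 -= 1·r1 → [0,0,-2]

L=[[1,0,0],[-2,1,0],[0,1,1]] U=[[-2,2,0],[0,2,-1],[0,0,-2]]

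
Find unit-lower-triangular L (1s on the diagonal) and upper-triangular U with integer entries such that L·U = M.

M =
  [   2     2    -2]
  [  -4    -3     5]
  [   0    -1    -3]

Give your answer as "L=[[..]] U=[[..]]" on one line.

  R1 -= -2·R0 → [0,1,1]
  R2 -= 0·R0 → [0,-1,-3]
  R2 -= -1·R1 → [0,0,-2]

L=[[1,0,0],[-2,1,0],[0,-1,1]] U=[[2,2,-2],[0,1,1],[0,0,-2]]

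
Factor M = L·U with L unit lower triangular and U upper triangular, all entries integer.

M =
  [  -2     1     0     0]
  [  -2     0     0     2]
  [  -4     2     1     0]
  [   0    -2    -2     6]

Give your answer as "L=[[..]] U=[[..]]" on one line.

  R1 -= 1·R0 → [0,-1,0,2]
  R2 -= 2·R0 → [0,0,1,0]
  R3 -= 0·R0 → [0,-2,-2,6]
  R2 -= 0·R1 → [0,0,1,0]
  R3 -= 2·R1 → [0,0,-2,2]
  R3 -= -2·R2 → [0,0,0,2]

L=[[1,0,0,0],[1,1,0,0],[2,0,1,0],[0,2,-2,1]] U=[[-2,1,0,0],[0,-1,0,2],[0,0,1,0],[0,0,0,2]]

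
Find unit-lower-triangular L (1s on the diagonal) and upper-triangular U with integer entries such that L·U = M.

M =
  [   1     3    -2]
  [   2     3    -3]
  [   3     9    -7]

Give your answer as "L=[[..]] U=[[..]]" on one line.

L=[[1,0,0],[2,1,0],[3,0,1]] U=[[1,3,-2],[0,-3,1],[0,0,-1]]

  r1 -= 2·r0 → [0,-3,1]
  r2 -= 3·r0 → [0,0,-1]
  r2 -= 0·r1 → [0,0,-1]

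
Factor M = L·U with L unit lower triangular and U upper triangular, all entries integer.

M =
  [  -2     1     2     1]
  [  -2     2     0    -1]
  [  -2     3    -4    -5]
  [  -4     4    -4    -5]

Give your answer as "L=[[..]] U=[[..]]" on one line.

L=[[1,0,0,0],[1,1,0,0],[1,2,1,0],[2,2,2,1]] U=[[-2,1,2,1],[0,1,-2,-2],[0,0,-2,-2],[0,0,0,1]]

  row1 -= 1·row0 → [0,1,-2,-2]
  row2 -= 1·row0 → [0,2,-6,-6]
  row3 -= 2·row0 → [0,2,-8,-7]
  row2 -= 2·row1 → [0,0,-2,-2]
  row3 -= 2·row1 → [0,0,-4,-3]
  row3 -= 2·row2 → [0,0,0,1]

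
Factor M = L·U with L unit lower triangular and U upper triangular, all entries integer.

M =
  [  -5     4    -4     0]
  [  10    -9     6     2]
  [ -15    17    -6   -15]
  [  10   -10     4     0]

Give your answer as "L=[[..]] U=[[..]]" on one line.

  R1 -= -2·R0 → [0,-1,-2,2]
  R2 -= 3·R0 → [0,5,6,-15]
  R3 -= -2·R0 → [0,-2,-4,0]
  R2 -= -5·R1 → [0,0,-4,-5]
  R3 -= 2·R1 → [0,0,0,-4]
  R3 -= 0·R2 → [0,0,0,-4]

L=[[1,0,0,0],[-2,1,0,0],[3,-5,1,0],[-2,2,0,1]] U=[[-5,4,-4,0],[0,-1,-2,2],[0,0,-4,-5],[0,0,0,-4]]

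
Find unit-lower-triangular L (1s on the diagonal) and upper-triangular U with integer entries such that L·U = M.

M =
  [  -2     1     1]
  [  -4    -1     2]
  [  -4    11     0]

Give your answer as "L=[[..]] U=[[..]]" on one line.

  row1 -= 2·row0 → [0,-3,0]
  row2 -= 2·row0 → [0,9,-2]
  row2 -= -3·row1 → [0,0,-2]

L=[[1,0,0],[2,1,0],[2,-3,1]] U=[[-2,1,1],[0,-3,0],[0,0,-2]]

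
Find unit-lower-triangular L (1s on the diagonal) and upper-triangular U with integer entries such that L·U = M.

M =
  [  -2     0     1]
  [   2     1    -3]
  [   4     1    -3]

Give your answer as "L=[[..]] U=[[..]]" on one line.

L=[[1,0,0],[-1,1,0],[-2,1,1]] U=[[-2,0,1],[0,1,-2],[0,0,1]]

  R1 -= -1·R0 → [0,1,-2]
  R2 -= -2·R0 → [0,1,-1]
  R2 -= 1·R1 → [0,0,1]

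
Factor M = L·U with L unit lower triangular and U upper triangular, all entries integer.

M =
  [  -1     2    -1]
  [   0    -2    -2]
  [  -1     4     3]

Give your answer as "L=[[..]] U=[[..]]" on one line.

  row1 -= 0·row0 → [0,-2,-2]
  row2 -= 1·row0 → [0,2,4]
  row2 -= -1·row1 → [0,0,2]

L=[[1,0,0],[0,1,0],[1,-1,1]] U=[[-1,2,-1],[0,-2,-2],[0,0,2]]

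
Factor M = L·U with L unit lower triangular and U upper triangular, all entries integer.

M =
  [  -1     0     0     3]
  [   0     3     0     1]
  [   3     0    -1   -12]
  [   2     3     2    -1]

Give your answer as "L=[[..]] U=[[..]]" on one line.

L=[[1,0,0,0],[0,1,0,0],[-3,0,1,0],[-2,1,-2,1]] U=[[-1,0,0,3],[0,3,0,1],[0,0,-1,-3],[0,0,0,-2]]

  r1 -= 0·r0 → [0,3,0,1]
  r2 -= -3·r0 → [0,0,-1,-3]
  r3 -= -2·r0 → [0,3,2,5]
  r2 -= 0·r1 → [0,0,-1,-3]
  r3 -= 1·r1 → [0,0,2,4]
  r3 -= -2·r2 → [0,0,0,-2]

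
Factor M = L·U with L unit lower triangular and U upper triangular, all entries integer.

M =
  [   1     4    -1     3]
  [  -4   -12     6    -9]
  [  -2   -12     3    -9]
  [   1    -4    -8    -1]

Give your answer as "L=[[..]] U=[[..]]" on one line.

L=[[1,0,0,0],[-4,1,0,0],[-2,-1,1,0],[1,-2,-1,1]] U=[[1,4,-1,3],[0,4,2,3],[0,0,3,0],[0,0,0,2]]

  row1 -= -4·row0 → [0,4,2,3]
  row2 -= -2·row0 → [0,-4,1,-3]
  row3 -= 1·row0 → [0,-8,-7,-4]
  row2 -= -1·row1 → [0,0,3,0]
  row3 -= -2·row1 → [0,0,-3,2]
  row3 -= -1·row2 → [0,0,0,2]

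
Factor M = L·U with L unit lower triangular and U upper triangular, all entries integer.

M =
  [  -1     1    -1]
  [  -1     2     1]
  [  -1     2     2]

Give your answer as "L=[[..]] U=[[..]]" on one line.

  r1 -= 1·r0 → [0,1,2]
  r2 -= 1·r0 → [0,1,3]
  r2 -= 1·r1 → [0,0,1]

L=[[1,0,0],[1,1,0],[1,1,1]] U=[[-1,1,-1],[0,1,2],[0,0,1]]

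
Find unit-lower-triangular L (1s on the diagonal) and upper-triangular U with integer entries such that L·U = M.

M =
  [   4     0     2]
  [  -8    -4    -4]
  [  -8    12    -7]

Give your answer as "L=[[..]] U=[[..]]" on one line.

  r1 -= -2·r0 → [0,-4,0]
  r2 -= -2·r0 → [0,12,-3]
  r2 -= -3·r1 → [0,0,-3]

L=[[1,0,0],[-2,1,0],[-2,-3,1]] U=[[4,0,2],[0,-4,0],[0,0,-3]]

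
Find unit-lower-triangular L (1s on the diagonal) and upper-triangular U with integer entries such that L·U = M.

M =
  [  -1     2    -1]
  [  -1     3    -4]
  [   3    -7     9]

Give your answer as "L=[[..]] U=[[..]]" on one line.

  row1 -= 1·row0 → [0,1,-3]
  row2 -= -3·row0 → [0,-1,6]
  row2 -= -1·row1 → [0,0,3]

L=[[1,0,0],[1,1,0],[-3,-1,1]] U=[[-1,2,-1],[0,1,-3],[0,0,3]]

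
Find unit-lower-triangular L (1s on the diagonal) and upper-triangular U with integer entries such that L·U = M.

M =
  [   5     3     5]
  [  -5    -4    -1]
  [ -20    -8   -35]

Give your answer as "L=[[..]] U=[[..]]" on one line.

  R1 -= -1·R0 → [0,-1,4]
  R2 -= -4·R0 → [0,4,-15]
  R2 -= -4·R1 → [0,0,1]

L=[[1,0,0],[-1,1,0],[-4,-4,1]] U=[[5,3,5],[0,-1,4],[0,0,1]]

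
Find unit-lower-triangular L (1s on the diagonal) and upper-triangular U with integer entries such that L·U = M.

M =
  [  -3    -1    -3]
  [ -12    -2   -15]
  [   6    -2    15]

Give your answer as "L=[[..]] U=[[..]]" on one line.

L=[[1,0,0],[4,1,0],[-2,-2,1]] U=[[-3,-1,-3],[0,2,-3],[0,0,3]]

  row1 -= 4·row0 → [0,2,-3]
  row2 -= -2·row0 → [0,-4,9]
  row2 -= -2·row1 → [0,0,3]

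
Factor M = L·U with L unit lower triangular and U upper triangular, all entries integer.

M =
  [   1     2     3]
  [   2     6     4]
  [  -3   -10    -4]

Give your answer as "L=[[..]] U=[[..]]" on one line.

  row1 -= 2·row0 → [0,2,-2]
  row2 -= -3·row0 → [0,-4,5]
  row2 -= -2·row1 → [0,0,1]

L=[[1,0,0],[2,1,0],[-3,-2,1]] U=[[1,2,3],[0,2,-2],[0,0,1]]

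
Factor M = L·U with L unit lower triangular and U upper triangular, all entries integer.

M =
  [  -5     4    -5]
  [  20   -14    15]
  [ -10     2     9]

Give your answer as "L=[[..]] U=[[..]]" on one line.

  r1 -= -4·r0 → [0,2,-5]
  r2 -= 2·r0 → [0,-6,19]
  r2 -= -3·r1 → [0,0,4]

L=[[1,0,0],[-4,1,0],[2,-3,1]] U=[[-5,4,-5],[0,2,-5],[0,0,4]]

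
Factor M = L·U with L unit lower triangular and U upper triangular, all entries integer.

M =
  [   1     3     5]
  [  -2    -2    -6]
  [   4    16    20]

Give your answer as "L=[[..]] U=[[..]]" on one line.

L=[[1,0,0],[-2,1,0],[4,1,1]] U=[[1,3,5],[0,4,4],[0,0,-4]]

  R1 -= -2·R0 → [0,4,4]
  R2 -= 4·R0 → [0,4,0]
  R2 -= 1·R1 → [0,0,-4]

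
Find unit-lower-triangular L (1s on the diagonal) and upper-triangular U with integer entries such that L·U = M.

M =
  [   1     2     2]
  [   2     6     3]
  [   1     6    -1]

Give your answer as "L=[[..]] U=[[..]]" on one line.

  R1 -= 2·R0 → [0,2,-1]
  R2 -= 1·R0 → [0,4,-3]
  R2 -= 2·R1 → [0,0,-1]

L=[[1,0,0],[2,1,0],[1,2,1]] U=[[1,2,2],[0,2,-1],[0,0,-1]]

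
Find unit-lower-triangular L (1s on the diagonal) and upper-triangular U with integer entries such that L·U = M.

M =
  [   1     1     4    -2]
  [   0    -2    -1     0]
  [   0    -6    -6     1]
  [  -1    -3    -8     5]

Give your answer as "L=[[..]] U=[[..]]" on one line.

L=[[1,0,0,0],[0,1,0,0],[0,3,1,0],[-1,1,1,1]] U=[[1,1,4,-2],[0,-2,-1,0],[0,0,-3,1],[0,0,0,2]]

  r1 -= 0·r0 → [0,-2,-1,0]
  r2 -= 0·r0 → [0,-6,-6,1]
  r3 -= -1·r0 → [0,-2,-4,3]
  r2 -= 3·r1 → [0,0,-3,1]
  r3 -= 1·r1 → [0,0,-3,3]
  r3 -= 1·r2 → [0,0,0,2]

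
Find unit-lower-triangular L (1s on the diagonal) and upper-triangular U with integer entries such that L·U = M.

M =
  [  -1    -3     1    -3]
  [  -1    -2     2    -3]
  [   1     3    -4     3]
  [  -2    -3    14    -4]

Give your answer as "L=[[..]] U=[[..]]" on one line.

L=[[1,0,0,0],[1,1,0,0],[-1,0,1,0],[2,3,-3,1]] U=[[-1,-3,1,-3],[0,1,1,0],[0,0,-3,0],[0,0,0,2]]

  R1 -= 1·R0 → [0,1,1,0]
  R2 -= -1·R0 → [0,0,-3,0]
  R3 -= 2·R0 → [0,3,12,2]
  R2 -= 0·R1 → [0,0,-3,0]
  R3 -= 3·R1 → [0,0,9,2]
  R3 -= -3·R2 → [0,0,0,2]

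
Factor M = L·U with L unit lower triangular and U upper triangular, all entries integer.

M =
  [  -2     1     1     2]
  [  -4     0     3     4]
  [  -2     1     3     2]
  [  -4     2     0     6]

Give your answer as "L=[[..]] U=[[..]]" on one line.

  r1 -= 2·r0 → [0,-2,1,0]
  r2 -= 1·r0 → [0,0,2,0]
  r3 -= 2·r0 → [0,0,-2,2]
  r2 -= 0·r1 → [0,0,2,0]
  r3 -= 0·r1 → [0,0,-2,2]
  r3 -= -1·r2 → [0,0,0,2]

L=[[1,0,0,0],[2,1,0,0],[1,0,1,0],[2,0,-1,1]] U=[[-2,1,1,2],[0,-2,1,0],[0,0,2,0],[0,0,0,2]]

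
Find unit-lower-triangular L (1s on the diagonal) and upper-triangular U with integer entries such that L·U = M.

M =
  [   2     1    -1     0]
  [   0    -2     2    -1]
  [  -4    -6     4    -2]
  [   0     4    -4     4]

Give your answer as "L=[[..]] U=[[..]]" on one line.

L=[[1,0,0,0],[0,1,0,0],[-2,2,1,0],[0,-2,0,1]] U=[[2,1,-1,0],[0,-2,2,-1],[0,0,-2,0],[0,0,0,2]]

  r1 -= 0·r0 → [0,-2,2,-1]
  r2 -= -2·r0 → [0,-4,2,-2]
  r3 -= 0·r0 → [0,4,-4,4]
  r2 -= 2·r1 → [0,0,-2,0]
  r3 -= -2·r1 → [0,0,0,2]
  r3 -= 0·r2 → [0,0,0,2]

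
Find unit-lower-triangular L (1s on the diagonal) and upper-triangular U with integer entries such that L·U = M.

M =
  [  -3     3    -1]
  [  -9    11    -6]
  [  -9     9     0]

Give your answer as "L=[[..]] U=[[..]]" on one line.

  R1 -= 3·R0 → [0,2,-3]
  R2 -= 3·R0 → [0,0,3]
  R2 -= 0·R1 → [0,0,3]

L=[[1,0,0],[3,1,0],[3,0,1]] U=[[-3,3,-1],[0,2,-3],[0,0,3]]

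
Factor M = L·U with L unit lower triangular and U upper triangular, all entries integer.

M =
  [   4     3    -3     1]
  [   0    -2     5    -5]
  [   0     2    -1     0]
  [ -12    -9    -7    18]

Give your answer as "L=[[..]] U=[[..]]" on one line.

L=[[1,0,0,0],[0,1,0,0],[0,-1,1,0],[-3,0,-4,1]] U=[[4,3,-3,1],[0,-2,5,-5],[0,0,4,-5],[0,0,0,1]]

  r1 -= 0·r0 → [0,-2,5,-5]
  r2 -= 0·r0 → [0,2,-1,0]
  r3 -= -3·r0 → [0,0,-16,21]
  r2 -= -1·r1 → [0,0,4,-5]
  r3 -= 0·r1 → [0,0,-16,21]
  r3 -= -4·r2 → [0,0,0,1]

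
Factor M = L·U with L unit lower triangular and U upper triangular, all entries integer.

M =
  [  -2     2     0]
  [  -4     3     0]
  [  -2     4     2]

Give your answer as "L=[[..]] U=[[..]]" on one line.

  row1 -= 2·row0 → [0,-1,0]
  row2 -= 1·row0 → [0,2,2]
  row2 -= -2·row1 → [0,0,2]

L=[[1,0,0],[2,1,0],[1,-2,1]] U=[[-2,2,0],[0,-1,0],[0,0,2]]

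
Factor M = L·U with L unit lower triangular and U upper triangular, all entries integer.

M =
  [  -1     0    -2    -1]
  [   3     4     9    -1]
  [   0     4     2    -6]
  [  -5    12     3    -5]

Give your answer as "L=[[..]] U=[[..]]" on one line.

L=[[1,0,0,0],[-3,1,0,0],[0,1,1,0],[5,3,-4,1]] U=[[-1,0,-2,-1],[0,4,3,-4],[0,0,-1,-2],[0,0,0,4]]

  R1 -= -3·R0 → [0,4,3,-4]
  R2 -= 0·R0 → [0,4,2,-6]
  R3 -= 5·R0 → [0,12,13,0]
  R2 -= 1·R1 → [0,0,-1,-2]
  R3 -= 3·R1 → [0,0,4,12]
  R3 -= -4·R2 → [0,0,0,4]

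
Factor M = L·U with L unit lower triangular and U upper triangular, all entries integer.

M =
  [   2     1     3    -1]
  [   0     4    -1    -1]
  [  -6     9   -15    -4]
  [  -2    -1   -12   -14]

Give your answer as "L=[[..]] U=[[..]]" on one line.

  R1 -= 0·R0 → [0,4,-1,-1]
  R2 -= -3·R0 → [0,12,-6,-7]
  R3 -= -1·R0 → [0,0,-9,-15]
  R2 -= 3·R1 → [0,0,-3,-4]
  R3 -= 0·R1 → [0,0,-9,-15]
  R3 -= 3·R2 → [0,0,0,-3]

L=[[1,0,0,0],[0,1,0,0],[-3,3,1,0],[-1,0,3,1]] U=[[2,1,3,-1],[0,4,-1,-1],[0,0,-3,-4],[0,0,0,-3]]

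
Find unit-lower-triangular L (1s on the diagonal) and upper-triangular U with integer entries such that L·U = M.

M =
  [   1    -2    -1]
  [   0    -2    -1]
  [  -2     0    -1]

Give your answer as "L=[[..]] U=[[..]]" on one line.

L=[[1,0,0],[0,1,0],[-2,2,1]] U=[[1,-2,-1],[0,-2,-1],[0,0,-1]]

  r1 -= 0·r0 → [0,-2,-1]
  r2 -= -2·r0 → [0,-4,-3]
  r2 -= 2·r1 → [0,0,-1]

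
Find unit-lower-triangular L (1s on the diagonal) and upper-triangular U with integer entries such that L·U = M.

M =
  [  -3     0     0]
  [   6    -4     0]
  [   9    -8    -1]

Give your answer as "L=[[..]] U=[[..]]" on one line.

L=[[1,0,0],[-2,1,0],[-3,2,1]] U=[[-3,0,0],[0,-4,0],[0,0,-1]]

  r1 -= -2·r0 → [0,-4,0]
  r2 -= -3·r0 → [0,-8,-1]
  r2 -= 2·r1 → [0,0,-1]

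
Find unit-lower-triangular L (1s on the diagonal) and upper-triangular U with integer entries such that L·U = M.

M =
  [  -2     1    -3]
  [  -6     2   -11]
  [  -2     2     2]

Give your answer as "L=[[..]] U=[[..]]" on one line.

L=[[1,0,0],[3,1,0],[1,-1,1]] U=[[-2,1,-3],[0,-1,-2],[0,0,3]]

  row1 -= 3·row0 → [0,-1,-2]
  row2 -= 1·row0 → [0,1,5]
  row2 -= -1·row1 → [0,0,3]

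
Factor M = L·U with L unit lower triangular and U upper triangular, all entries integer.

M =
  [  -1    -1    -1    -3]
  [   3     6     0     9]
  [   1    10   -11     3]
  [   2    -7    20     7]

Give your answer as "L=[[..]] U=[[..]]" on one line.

L=[[1,0,0,0],[-3,1,0,0],[-1,3,1,0],[-2,-3,-3,1]] U=[[-1,-1,-1,-3],[0,3,-3,0],[0,0,-3,0],[0,0,0,1]]

  R1 -= -3·R0 → [0,3,-3,0]
  R2 -= -1·R0 → [0,9,-12,0]
  R3 -= -2·R0 → [0,-9,18,1]
  R2 -= 3·R1 → [0,0,-3,0]
  R3 -= -3·R1 → [0,0,9,1]
  R3 -= -3·R2 → [0,0,0,1]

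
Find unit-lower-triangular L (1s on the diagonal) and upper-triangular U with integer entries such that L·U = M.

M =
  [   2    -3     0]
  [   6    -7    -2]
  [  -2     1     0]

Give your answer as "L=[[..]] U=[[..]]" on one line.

  r1 -= 3·r0 → [0,2,-2]
  r2 -= -1·r0 → [0,-2,0]
  r2 -= -1·r1 → [0,0,-2]

L=[[1,0,0],[3,1,0],[-1,-1,1]] U=[[2,-3,0],[0,2,-2],[0,0,-2]]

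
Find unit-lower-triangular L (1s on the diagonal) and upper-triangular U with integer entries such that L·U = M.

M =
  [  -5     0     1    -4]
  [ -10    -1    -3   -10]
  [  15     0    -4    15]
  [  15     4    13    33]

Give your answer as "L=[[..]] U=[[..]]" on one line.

  row1 -= 2·row0 → [0,-1,-5,-2]
  row2 -= -3·row0 → [0,0,-1,3]
  row3 -= -3·row0 → [0,4,16,21]
  row2 -= 0·row1 → [0,0,-1,3]
  row3 -= -4·row1 → [0,0,-4,13]
  row3 -= 4·row2 → [0,0,0,1]

L=[[1,0,0,0],[2,1,0,0],[-3,0,1,0],[-3,-4,4,1]] U=[[-5,0,1,-4],[0,-1,-5,-2],[0,0,-1,3],[0,0,0,1]]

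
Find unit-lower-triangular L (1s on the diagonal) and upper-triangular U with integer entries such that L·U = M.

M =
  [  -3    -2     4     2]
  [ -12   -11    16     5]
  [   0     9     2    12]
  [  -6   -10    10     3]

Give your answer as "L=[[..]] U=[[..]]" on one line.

  R1 -= 4·R0 → [0,-3,0,-3]
  R2 -= 0·R0 → [0,9,2,12]
  R3 -= 2·R0 → [0,-6,2,-1]
  R2 -= -3·R1 → [0,0,2,3]
  R3 -= 2·R1 → [0,0,2,5]
  R3 -= 1·R2 → [0,0,0,2]

L=[[1,0,0,0],[4,1,0,0],[0,-3,1,0],[2,2,1,1]] U=[[-3,-2,4,2],[0,-3,0,-3],[0,0,2,3],[0,0,0,2]]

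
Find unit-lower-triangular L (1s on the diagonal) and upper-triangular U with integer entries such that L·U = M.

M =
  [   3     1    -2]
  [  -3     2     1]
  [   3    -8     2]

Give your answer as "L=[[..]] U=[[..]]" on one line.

L=[[1,0,0],[-1,1,0],[1,-3,1]] U=[[3,1,-2],[0,3,-1],[0,0,1]]

  R1 -= -1·R0 → [0,3,-1]
  R2 -= 1·R0 → [0,-9,4]
  R2 -= -3·R1 → [0,0,1]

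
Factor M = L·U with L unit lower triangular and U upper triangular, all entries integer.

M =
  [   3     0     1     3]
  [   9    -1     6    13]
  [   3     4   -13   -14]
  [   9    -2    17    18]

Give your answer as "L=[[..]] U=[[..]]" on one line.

  row1 -= 3·row0 → [0,-1,3,4]
  row2 -= 1·row0 → [0,4,-14,-17]
  row3 -= 3·row0 → [0,-2,14,9]
  row2 -= -4·row1 → [0,0,-2,-1]
  row3 -= 2·row1 → [0,0,8,1]
  row3 -= -4·row2 → [0,0,0,-3]

L=[[1,0,0,0],[3,1,0,0],[1,-4,1,0],[3,2,-4,1]] U=[[3,0,1,3],[0,-1,3,4],[0,0,-2,-1],[0,0,0,-3]]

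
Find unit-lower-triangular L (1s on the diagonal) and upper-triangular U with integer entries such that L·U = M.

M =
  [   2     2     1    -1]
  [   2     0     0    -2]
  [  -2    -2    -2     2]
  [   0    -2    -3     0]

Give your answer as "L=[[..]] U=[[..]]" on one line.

L=[[1,0,0,0],[1,1,0,0],[-1,0,1,0],[0,1,2,1]] U=[[2,2,1,-1],[0,-2,-1,-1],[0,0,-1,1],[0,0,0,-1]]

  R1 -= 1·R0 → [0,-2,-1,-1]
  R2 -= -1·R0 → [0,0,-1,1]
  R3 -= 0·R0 → [0,-2,-3,0]
  R2 -= 0·R1 → [0,0,-1,1]
  R3 -= 1·R1 → [0,0,-2,1]
  R3 -= 2·R2 → [0,0,0,-1]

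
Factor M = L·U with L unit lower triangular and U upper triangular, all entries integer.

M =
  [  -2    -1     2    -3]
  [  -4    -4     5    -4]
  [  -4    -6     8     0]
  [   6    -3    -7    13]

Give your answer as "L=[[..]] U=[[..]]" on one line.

  r1 -= 2·r0 → [0,-2,1,2]
  r2 -= 2·r0 → [0,-4,4,6]
  r3 -= -3·r0 → [0,-6,-1,4]
  r2 -= 2·r1 → [0,0,2,2]
  r3 -= 3·r1 → [0,0,-4,-2]
  r3 -= -2·r2 → [0,0,0,2]

L=[[1,0,0,0],[2,1,0,0],[2,2,1,0],[-3,3,-2,1]] U=[[-2,-1,2,-3],[0,-2,1,2],[0,0,2,2],[0,0,0,2]]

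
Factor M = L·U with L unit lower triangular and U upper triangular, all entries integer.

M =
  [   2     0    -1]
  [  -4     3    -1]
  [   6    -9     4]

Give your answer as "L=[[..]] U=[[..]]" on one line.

L=[[1,0,0],[-2,1,0],[3,-3,1]] U=[[2,0,-1],[0,3,-3],[0,0,-2]]

  row1 -= -2·row0 → [0,3,-3]
  row2 -= 3·row0 → [0,-9,7]
  row2 -= -3·row1 → [0,0,-2]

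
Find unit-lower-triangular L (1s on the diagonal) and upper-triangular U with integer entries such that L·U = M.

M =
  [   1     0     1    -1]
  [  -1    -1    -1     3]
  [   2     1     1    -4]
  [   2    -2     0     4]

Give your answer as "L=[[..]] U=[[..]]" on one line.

L=[[1,0,0,0],[-1,1,0,0],[2,-1,1,0],[2,2,2,1]] U=[[1,0,1,-1],[0,-1,0,2],[0,0,-1,0],[0,0,0,2]]

  row1 -= -1·row0 → [0,-1,0,2]
  row2 -= 2·row0 → [0,1,-1,-2]
  row3 -= 2·row0 → [0,-2,-2,6]
  row2 -= -1·row1 → [0,0,-1,0]
  row3 -= 2·row1 → [0,0,-2,2]
  row3 -= 2·row2 → [0,0,0,2]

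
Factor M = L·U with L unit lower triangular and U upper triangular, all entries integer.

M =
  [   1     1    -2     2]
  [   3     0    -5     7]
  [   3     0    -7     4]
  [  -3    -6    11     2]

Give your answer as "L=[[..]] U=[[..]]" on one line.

L=[[1,0,0,0],[3,1,0,0],[3,1,1,0],[-3,1,-2,1]] U=[[1,1,-2,2],[0,-3,1,1],[0,0,-2,-3],[0,0,0,1]]

  R1 -= 3·R0 → [0,-3,1,1]
  R2 -= 3·R0 → [0,-3,-1,-2]
  R3 -= -3·R0 → [0,-3,5,8]
  R2 -= 1·R1 → [0,0,-2,-3]
  R3 -= 1·R1 → [0,0,4,7]
  R3 -= -2·R2 → [0,0,0,1]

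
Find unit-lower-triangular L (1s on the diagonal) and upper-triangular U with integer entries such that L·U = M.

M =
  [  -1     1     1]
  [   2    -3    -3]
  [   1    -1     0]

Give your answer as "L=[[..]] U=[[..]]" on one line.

L=[[1,0,0],[-2,1,0],[-1,0,1]] U=[[-1,1,1],[0,-1,-1],[0,0,1]]

  r1 -= -2·r0 → [0,-1,-1]
  r2 -= -1·r0 → [0,0,1]
  r2 -= 0·r1 → [0,0,1]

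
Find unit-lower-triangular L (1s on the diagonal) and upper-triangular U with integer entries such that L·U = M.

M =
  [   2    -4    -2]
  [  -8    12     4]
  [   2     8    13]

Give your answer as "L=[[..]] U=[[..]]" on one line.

  R1 -= -4·R0 → [0,-4,-4]
  R2 -= 1·R0 → [0,12,15]
  R2 -= -3·R1 → [0,0,3]

L=[[1,0,0],[-4,1,0],[1,-3,1]] U=[[2,-4,-2],[0,-4,-4],[0,0,3]]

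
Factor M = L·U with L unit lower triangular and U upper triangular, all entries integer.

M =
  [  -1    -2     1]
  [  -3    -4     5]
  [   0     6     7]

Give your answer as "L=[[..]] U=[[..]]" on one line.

  r1 -= 3·r0 → [0,2,2]
  r2 -= 0·r0 → [0,6,7]
  r2 -= 3·r1 → [0,0,1]

L=[[1,0,0],[3,1,0],[0,3,1]] U=[[-1,-2,1],[0,2,2],[0,0,1]]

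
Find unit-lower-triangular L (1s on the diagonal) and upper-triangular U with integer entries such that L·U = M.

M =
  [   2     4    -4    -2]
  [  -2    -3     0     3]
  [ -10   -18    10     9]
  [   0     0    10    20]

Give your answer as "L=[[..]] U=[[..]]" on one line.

L=[[1,0,0,0],[-1,1,0,0],[-5,2,1,0],[0,0,-5,1]] U=[[2,4,-4,-2],[0,1,-4,1],[0,0,-2,-3],[0,0,0,5]]

  r1 -= -1·r0 → [0,1,-4,1]
  r2 -= -5·r0 → [0,2,-10,-1]
  r3 -= 0·r0 → [0,0,10,20]
  r2 -= 2·r1 → [0,0,-2,-3]
  r3 -= 0·r1 → [0,0,10,20]
  r3 -= -5·r2 → [0,0,0,5]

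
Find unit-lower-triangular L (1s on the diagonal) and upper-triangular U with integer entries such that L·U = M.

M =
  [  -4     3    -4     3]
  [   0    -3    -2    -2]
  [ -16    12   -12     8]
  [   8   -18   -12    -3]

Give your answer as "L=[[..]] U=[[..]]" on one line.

  R1 -= 0·R0 → [0,-3,-2,-2]
  R2 -= 4·R0 → [0,0,4,-4]
  R3 -= -2·R0 → [0,-12,-20,3]
  R2 -= 0·R1 → [0,0,4,-4]
  R3 -= 4·R1 → [0,0,-12,11]
  R3 -= -3·R2 → [0,0,0,-1]

L=[[1,0,0,0],[0,1,0,0],[4,0,1,0],[-2,4,-3,1]] U=[[-4,3,-4,3],[0,-3,-2,-2],[0,0,4,-4],[0,0,0,-1]]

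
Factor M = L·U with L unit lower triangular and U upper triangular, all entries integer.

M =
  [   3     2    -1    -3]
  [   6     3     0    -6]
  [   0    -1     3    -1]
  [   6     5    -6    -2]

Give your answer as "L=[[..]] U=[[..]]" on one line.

L=[[1,0,0,0],[2,1,0,0],[0,1,1,0],[2,-1,-2,1]] U=[[3,2,-1,-3],[0,-1,2,0],[0,0,1,-1],[0,0,0,2]]

  r1 -= 2·r0 → [0,-1,2,0]
  r2 -= 0·r0 → [0,-1,3,-1]
  r3 -= 2·r0 → [0,1,-4,4]
  r2 -= 1·r1 → [0,0,1,-1]
  r3 -= -1·r1 → [0,0,-2,4]
  r3 -= -2·r2 → [0,0,0,2]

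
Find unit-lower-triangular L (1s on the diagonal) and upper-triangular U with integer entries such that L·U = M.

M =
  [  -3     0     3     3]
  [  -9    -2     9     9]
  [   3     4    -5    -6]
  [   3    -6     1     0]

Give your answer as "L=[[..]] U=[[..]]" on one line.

L=[[1,0,0,0],[3,1,0,0],[-1,-2,1,0],[-1,3,-2,1]] U=[[-3,0,3,3],[0,-2,0,0],[0,0,-2,-3],[0,0,0,-3]]

  R1 -= 3·R0 → [0,-2,0,0]
  R2 -= -1·R0 → [0,4,-2,-3]
  R3 -= -1·R0 → [0,-6,4,3]
  R2 -= -2·R1 → [0,0,-2,-3]
  R3 -= 3·R1 → [0,0,4,3]
  R3 -= -2·R2 → [0,0,0,-3]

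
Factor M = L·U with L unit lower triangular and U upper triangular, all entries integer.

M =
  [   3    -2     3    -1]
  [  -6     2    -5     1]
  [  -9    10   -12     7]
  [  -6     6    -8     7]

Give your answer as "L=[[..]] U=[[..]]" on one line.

L=[[1,0,0,0],[-2,1,0,0],[-3,-2,1,0],[-2,-1,1,1]] U=[[3,-2,3,-1],[0,-2,1,-1],[0,0,-1,2],[0,0,0,2]]

  R1 -= -2·R0 → [0,-2,1,-1]
  R2 -= -3·R0 → [0,4,-3,4]
  R3 -= -2·R0 → [0,2,-2,5]
  R2 -= -2·R1 → [0,0,-1,2]
  R3 -= -1·R1 → [0,0,-1,4]
  R3 -= 1·R2 → [0,0,0,2]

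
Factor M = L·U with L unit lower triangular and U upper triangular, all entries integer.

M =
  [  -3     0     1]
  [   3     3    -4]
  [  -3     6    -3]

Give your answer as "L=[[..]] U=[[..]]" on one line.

L=[[1,0,0],[-1,1,0],[1,2,1]] U=[[-3,0,1],[0,3,-3],[0,0,2]]

  r1 -= -1·r0 → [0,3,-3]
  r2 -= 1·r0 → [0,6,-4]
  r2 -= 2·r1 → [0,0,2]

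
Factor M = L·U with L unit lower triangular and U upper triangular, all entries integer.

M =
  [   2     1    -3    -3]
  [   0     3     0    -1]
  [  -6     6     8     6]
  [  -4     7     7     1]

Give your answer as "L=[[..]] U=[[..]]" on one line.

  r1 -= 0·r0 → [0,3,0,-1]
  r2 -= -3·r0 → [0,9,-1,-3]
  r3 -= -2·r0 → [0,9,1,-5]
  r2 -= 3·r1 → [0,0,-1,0]
  r3 -= 3·r1 → [0,0,1,-2]
  r3 -= -1·r2 → [0,0,0,-2]

L=[[1,0,0,0],[0,1,0,0],[-3,3,1,0],[-2,3,-1,1]] U=[[2,1,-3,-3],[0,3,0,-1],[0,0,-1,0],[0,0,0,-2]]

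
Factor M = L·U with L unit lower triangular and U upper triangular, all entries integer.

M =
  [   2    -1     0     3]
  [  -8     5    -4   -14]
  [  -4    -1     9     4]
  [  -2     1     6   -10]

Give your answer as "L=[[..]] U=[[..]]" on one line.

L=[[1,0,0,0],[-4,1,0,0],[-2,-3,1,0],[-1,0,-2,1]] U=[[2,-1,0,3],[0,1,-4,-2],[0,0,-3,4],[0,0,0,1]]

  row1 -= -4·row0 → [0,1,-4,-2]
  row2 -= -2·row0 → [0,-3,9,10]
  row3 -= -1·row0 → [0,0,6,-7]
  row2 -= -3·row1 → [0,0,-3,4]
  row3 -= 0·row1 → [0,0,6,-7]
  row3 -= -2·row2 → [0,0,0,1]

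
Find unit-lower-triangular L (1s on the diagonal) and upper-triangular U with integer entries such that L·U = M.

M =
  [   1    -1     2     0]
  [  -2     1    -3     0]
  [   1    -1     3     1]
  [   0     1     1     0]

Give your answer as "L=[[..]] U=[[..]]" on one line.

L=[[1,0,0,0],[-2,1,0,0],[1,0,1,0],[0,-1,2,1]] U=[[1,-1,2,0],[0,-1,1,0],[0,0,1,1],[0,0,0,-2]]

  row1 -= -2·row0 → [0,-1,1,0]
  row2 -= 1·row0 → [0,0,1,1]
  row3 -= 0·row0 → [0,1,1,0]
  row2 -= 0·row1 → [0,0,1,1]
  row3 -= -1·row1 → [0,0,2,0]
  row3 -= 2·row2 → [0,0,0,-2]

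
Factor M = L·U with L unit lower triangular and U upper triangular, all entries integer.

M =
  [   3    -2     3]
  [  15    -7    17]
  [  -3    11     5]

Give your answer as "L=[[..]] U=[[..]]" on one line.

L=[[1,0,0],[5,1,0],[-1,3,1]] U=[[3,-2,3],[0,3,2],[0,0,2]]

  R1 -= 5·R0 → [0,3,2]
  R2 -= -1·R0 → [0,9,8]
  R2 -= 3·R1 → [0,0,2]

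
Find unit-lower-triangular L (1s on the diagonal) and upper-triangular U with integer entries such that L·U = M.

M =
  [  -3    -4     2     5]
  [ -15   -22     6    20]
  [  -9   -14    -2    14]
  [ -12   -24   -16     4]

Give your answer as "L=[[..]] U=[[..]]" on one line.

  row1 -= 5·row0 → [0,-2,-4,-5]
  row2 -= 3·row0 → [0,-2,-8,-1]
  row3 -= 4·row0 → [0,-8,-24,-16]
  row2 -= 1·row1 → [0,0,-4,4]
  row3 -= 4·row1 → [0,0,-8,4]
  row3 -= 2·row2 → [0,0,0,-4]

L=[[1,0,0,0],[5,1,0,0],[3,1,1,0],[4,4,2,1]] U=[[-3,-4,2,5],[0,-2,-4,-5],[0,0,-4,4],[0,0,0,-4]]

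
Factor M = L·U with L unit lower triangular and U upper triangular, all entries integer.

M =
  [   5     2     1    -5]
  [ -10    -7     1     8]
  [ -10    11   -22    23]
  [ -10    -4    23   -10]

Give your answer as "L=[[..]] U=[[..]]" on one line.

L=[[1,0,0,0],[-2,1,0,0],[-2,-5,1,0],[-2,0,-5,1]] U=[[5,2,1,-5],[0,-3,3,-2],[0,0,-5,3],[0,0,0,-5]]

  row1 -= -2·row0 → [0,-3,3,-2]
  row2 -= -2·row0 → [0,15,-20,13]
  row3 -= -2·row0 → [0,0,25,-20]
  row2 -= -5·row1 → [0,0,-5,3]
  row3 -= 0·row1 → [0,0,25,-20]
  row3 -= -5·row2 → [0,0,0,-5]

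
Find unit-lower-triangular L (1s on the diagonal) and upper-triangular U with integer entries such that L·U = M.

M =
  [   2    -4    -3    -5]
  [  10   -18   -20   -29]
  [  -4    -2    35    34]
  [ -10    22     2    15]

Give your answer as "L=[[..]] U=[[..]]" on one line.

L=[[1,0,0,0],[5,1,0,0],[-2,-5,1,0],[-5,1,-2,1]] U=[[2,-4,-3,-5],[0,2,-5,-4],[0,0,4,4],[0,0,0,2]]

  r1 -= 5·r0 → [0,2,-5,-4]
  r2 -= -2·r0 → [0,-10,29,24]
  r3 -= -5·r0 → [0,2,-13,-10]
  r2 -= -5·r1 → [0,0,4,4]
  r3 -= 1·r1 → [0,0,-8,-6]
  r3 -= -2·r2 → [0,0,0,2]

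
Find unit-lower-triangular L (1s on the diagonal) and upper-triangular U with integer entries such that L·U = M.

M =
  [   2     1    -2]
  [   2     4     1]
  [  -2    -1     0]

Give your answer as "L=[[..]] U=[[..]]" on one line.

L=[[1,0,0],[1,1,0],[-1,0,1]] U=[[2,1,-2],[0,3,3],[0,0,-2]]

  R1 -= 1·R0 → [0,3,3]
  R2 -= -1·R0 → [0,0,-2]
  R2 -= 0·R1 → [0,0,-2]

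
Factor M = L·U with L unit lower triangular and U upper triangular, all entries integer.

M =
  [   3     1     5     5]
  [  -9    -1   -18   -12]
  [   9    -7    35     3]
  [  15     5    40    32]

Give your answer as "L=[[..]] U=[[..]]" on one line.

  r1 -= -3·r0 → [0,2,-3,3]
  r2 -= 3·r0 → [0,-10,20,-12]
  r3 -= 5·r0 → [0,0,15,7]
  r2 -= -5·r1 → [0,0,5,3]
  r3 -= 0·r1 → [0,0,15,7]
  r3 -= 3·r2 → [0,0,0,-2]

L=[[1,0,0,0],[-3,1,0,0],[3,-5,1,0],[5,0,3,1]] U=[[3,1,5,5],[0,2,-3,3],[0,0,5,3],[0,0,0,-2]]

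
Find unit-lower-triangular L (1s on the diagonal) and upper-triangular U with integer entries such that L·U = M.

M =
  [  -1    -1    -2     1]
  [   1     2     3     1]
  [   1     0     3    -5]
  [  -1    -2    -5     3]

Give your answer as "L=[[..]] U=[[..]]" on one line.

  r1 -= -1·r0 → [0,1,1,2]
  r2 -= -1·r0 → [0,-1,1,-4]
  r3 -= 1·r0 → [0,-1,-3,2]
  r2 -= -1·r1 → [0,0,2,-2]
  r3 -= -1·r1 → [0,0,-2,4]
  r3 -= -1·r2 → [0,0,0,2]

L=[[1,0,0,0],[-1,1,0,0],[-1,-1,1,0],[1,-1,-1,1]] U=[[-1,-1,-2,1],[0,1,1,2],[0,0,2,-2],[0,0,0,2]]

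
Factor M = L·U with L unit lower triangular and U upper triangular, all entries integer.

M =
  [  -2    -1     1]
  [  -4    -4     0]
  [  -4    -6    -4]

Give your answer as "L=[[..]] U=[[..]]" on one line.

  row1 -= 2·row0 → [0,-2,-2]
  row2 -= 2·row0 → [0,-4,-6]
  row2 -= 2·row1 → [0,0,-2]

L=[[1,0,0],[2,1,0],[2,2,1]] U=[[-2,-1,1],[0,-2,-2],[0,0,-2]]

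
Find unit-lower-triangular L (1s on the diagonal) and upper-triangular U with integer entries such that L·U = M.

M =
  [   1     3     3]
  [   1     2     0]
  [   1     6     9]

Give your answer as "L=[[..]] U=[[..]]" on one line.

  R1 -= 1·R0 → [0,-1,-3]
  R2 -= 1·R0 → [0,3,6]
  R2 -= -3·R1 → [0,0,-3]

L=[[1,0,0],[1,1,0],[1,-3,1]] U=[[1,3,3],[0,-1,-3],[0,0,-3]]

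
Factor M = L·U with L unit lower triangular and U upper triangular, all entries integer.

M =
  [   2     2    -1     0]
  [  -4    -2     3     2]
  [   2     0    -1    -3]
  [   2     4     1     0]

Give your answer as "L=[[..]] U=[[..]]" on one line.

L=[[1,0,0,0],[-2,1,0,0],[1,-1,1,0],[1,1,1,1]] U=[[2,2,-1,0],[0,2,1,2],[0,0,1,-1],[0,0,0,-1]]

  r1 -= -2·r0 → [0,2,1,2]
  r2 -= 1·r0 → [0,-2,0,-3]
  r3 -= 1·r0 → [0,2,2,0]
  r2 -= -1·r1 → [0,0,1,-1]
  r3 -= 1·r1 → [0,0,1,-2]
  r3 -= 1·r2 → [0,0,0,-1]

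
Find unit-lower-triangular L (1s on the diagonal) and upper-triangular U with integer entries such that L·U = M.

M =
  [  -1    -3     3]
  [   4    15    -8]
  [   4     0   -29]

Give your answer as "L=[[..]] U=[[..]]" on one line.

  R1 -= -4·R0 → [0,3,4]
  R2 -= -4·R0 → [0,-12,-17]
  R2 -= -4·R1 → [0,0,-1]

L=[[1,0,0],[-4,1,0],[-4,-4,1]] U=[[-1,-3,3],[0,3,4],[0,0,-1]]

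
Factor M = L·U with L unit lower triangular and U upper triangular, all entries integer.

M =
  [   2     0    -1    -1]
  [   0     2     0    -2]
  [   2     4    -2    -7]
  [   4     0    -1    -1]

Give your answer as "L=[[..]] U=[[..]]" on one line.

  row1 -= 0·row0 → [0,2,0,-2]
  row2 -= 1·row0 → [0,4,-1,-6]
  row3 -= 2·row0 → [0,0,1,1]
  row2 -= 2·row1 → [0,0,-1,-2]
  row3 -= 0·row1 → [0,0,1,1]
  row3 -= -1·row2 → [0,0,0,-1]

L=[[1,0,0,0],[0,1,0,0],[1,2,1,0],[2,0,-1,1]] U=[[2,0,-1,-1],[0,2,0,-2],[0,0,-1,-2],[0,0,0,-1]]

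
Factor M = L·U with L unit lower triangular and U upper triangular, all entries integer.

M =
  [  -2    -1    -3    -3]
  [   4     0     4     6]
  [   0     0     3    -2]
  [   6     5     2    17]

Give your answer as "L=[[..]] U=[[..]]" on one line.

L=[[1,0,0,0],[-2,1,0,0],[0,0,1,0],[-3,-1,-3,1]] U=[[-2,-1,-3,-3],[0,-2,-2,0],[0,0,3,-2],[0,0,0,2]]

  row1 -= -2·row0 → [0,-2,-2,0]
  row2 -= 0·row0 → [0,0,3,-2]
  row3 -= -3·row0 → [0,2,-7,8]
  row2 -= 0·row1 → [0,0,3,-2]
  row3 -= -1·row1 → [0,0,-9,8]
  row3 -= -3·row2 → [0,0,0,2]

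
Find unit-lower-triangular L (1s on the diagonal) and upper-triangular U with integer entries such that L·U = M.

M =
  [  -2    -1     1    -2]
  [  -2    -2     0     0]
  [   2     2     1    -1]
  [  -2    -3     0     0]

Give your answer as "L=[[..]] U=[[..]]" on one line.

  row1 -= 1·row0 → [0,-1,-1,2]
  row2 -= -1·row0 → [0,1,2,-3]
  row3 -= 1·row0 → [0,-2,-1,2]
  row2 -= -1·row1 → [0,0,1,-1]
  row3 -= 2·row1 → [0,0,1,-2]
  row3 -= 1·row2 → [0,0,0,-1]

L=[[1,0,0,0],[1,1,0,0],[-1,-1,1,0],[1,2,1,1]] U=[[-2,-1,1,-2],[0,-1,-1,2],[0,0,1,-1],[0,0,0,-1]]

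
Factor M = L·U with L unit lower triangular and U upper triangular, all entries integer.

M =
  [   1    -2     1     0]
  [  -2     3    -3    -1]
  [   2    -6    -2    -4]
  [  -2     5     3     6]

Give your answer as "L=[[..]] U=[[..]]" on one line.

  r1 -= -2·r0 → [0,-1,-1,-1]
  r2 -= 2·r0 → [0,-2,-4,-4]
  r3 -= -2·r0 → [0,1,5,6]
  r2 -= 2·r1 → [0,0,-2,-2]
  r3 -= -1·r1 → [0,0,4,5]
  r3 -= -2·r2 → [0,0,0,1]

L=[[1,0,0,0],[-2,1,0,0],[2,2,1,0],[-2,-1,-2,1]] U=[[1,-2,1,0],[0,-1,-1,-1],[0,0,-2,-2],[0,0,0,1]]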